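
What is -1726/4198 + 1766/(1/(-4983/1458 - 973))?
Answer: -879518859472/510057 ≈ -1.7244e+6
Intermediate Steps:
-1726/4198 + 1766/(1/(-4983/1458 - 973)) = -1726*1/4198 + 1766/(1/(-4983*1/1458 - 973)) = -863/2099 + 1766/(1/(-1661/486 - 973)) = -863/2099 + 1766/(1/(-474539/486)) = -863/2099 + 1766/(-486/474539) = -863/2099 + 1766*(-474539/486) = -863/2099 - 419017937/243 = -879518859472/510057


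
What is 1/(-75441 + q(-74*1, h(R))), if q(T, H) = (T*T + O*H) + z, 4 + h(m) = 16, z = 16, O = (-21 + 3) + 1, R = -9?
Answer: -1/70153 ≈ -1.4255e-5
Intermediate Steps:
O = -17 (O = -18 + 1 = -17)
h(m) = 12 (h(m) = -4 + 16 = 12)
q(T, H) = 16 + T² - 17*H (q(T, H) = (T*T - 17*H) + 16 = (T² - 17*H) + 16 = 16 + T² - 17*H)
1/(-75441 + q(-74*1, h(R))) = 1/(-75441 + (16 + (-74*1)² - 17*12)) = 1/(-75441 + (16 + (-74)² - 204)) = 1/(-75441 + (16 + 5476 - 204)) = 1/(-75441 + 5288) = 1/(-70153) = -1/70153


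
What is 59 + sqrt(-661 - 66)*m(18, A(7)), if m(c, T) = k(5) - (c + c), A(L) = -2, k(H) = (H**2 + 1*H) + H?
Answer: 59 - I*sqrt(727) ≈ 59.0 - 26.963*I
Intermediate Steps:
k(H) = H**2 + 2*H (k(H) = (H**2 + H) + H = (H + H**2) + H = H**2 + 2*H)
m(c, T) = 35 - 2*c (m(c, T) = 5*(2 + 5) - (c + c) = 5*7 - 2*c = 35 - 2*c)
59 + sqrt(-661 - 66)*m(18, A(7)) = 59 + sqrt(-661 - 66)*(35 - 2*18) = 59 + sqrt(-727)*(35 - 36) = 59 + (I*sqrt(727))*(-1) = 59 - I*sqrt(727)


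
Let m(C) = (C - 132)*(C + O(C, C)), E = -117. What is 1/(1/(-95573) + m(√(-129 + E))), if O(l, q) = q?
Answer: -4494025673441/158818864015898953 + 2411428358856*I*√246/158818864015898953 ≈ -2.8297e-5 + 0.00023814*I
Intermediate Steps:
m(C) = 2*C*(-132 + C) (m(C) = (C - 132)*(C + C) = (-132 + C)*(2*C) = 2*C*(-132 + C))
1/(1/(-95573) + m(√(-129 + E))) = 1/(1/(-95573) + 2*√(-129 - 117)*(-132 + √(-129 - 117))) = 1/(-1/95573 + 2*√(-246)*(-132 + √(-246))) = 1/(-1/95573 + 2*(I*√246)*(-132 + I*√246)) = 1/(-1/95573 + 2*I*√246*(-132 + I*√246))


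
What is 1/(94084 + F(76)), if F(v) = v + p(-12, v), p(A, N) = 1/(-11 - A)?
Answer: 1/94161 ≈ 1.0620e-5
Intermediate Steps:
F(v) = 1 + v (F(v) = v - 1/(11 - 12) = v - 1/(-1) = v - 1*(-1) = v + 1 = 1 + v)
1/(94084 + F(76)) = 1/(94084 + (1 + 76)) = 1/(94084 + 77) = 1/94161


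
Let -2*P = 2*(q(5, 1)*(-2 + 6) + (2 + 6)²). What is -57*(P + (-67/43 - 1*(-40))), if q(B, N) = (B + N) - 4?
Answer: 82251/43 ≈ 1912.8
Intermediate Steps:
q(B, N) = -4 + B + N
P = -72 (P = -((-4 + 5 + 1)*(-2 + 6) + (2 + 6)²) = -(2*4 + 8²) = -(8 + 64) = -72 ≈ -72.000)
-57*(P + (-67/43 - 1*(-40))) = -57*(-72 + (-67/43 - 1*(-40))) = -57*(-72 + (-67*1/43 + 40)) = -57*(-72 + (-67/43 + 40)) = -57*(-72 + 1653/43) = -57*(-1443/43) = 82251/43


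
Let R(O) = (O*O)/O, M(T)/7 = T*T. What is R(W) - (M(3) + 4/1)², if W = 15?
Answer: -4474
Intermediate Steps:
M(T) = 7*T² (M(T) = 7*(T*T) = 7*T²)
R(O) = O (R(O) = O²/O = O)
R(W) - (M(3) + 4/1)² = 15 - (7*3² + 4/1)² = 15 - (7*9 + 4*1)² = 15 - (63 + 4)² = 15 - 1*67² = 15 - 1*4489 = 15 - 4489 = -4474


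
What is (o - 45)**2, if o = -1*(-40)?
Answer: 25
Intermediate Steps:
o = 40
(o - 45)**2 = (40 - 45)**2 = (-5)**2 = 25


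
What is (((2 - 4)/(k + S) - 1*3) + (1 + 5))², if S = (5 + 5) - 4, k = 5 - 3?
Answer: 121/16 ≈ 7.5625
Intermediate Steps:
k = 2
S = 6 (S = 10 - 4 = 6)
(((2 - 4)/(k + S) - 1*3) + (1 + 5))² = (((2 - 4)/(2 + 6) - 1*3) + (1 + 5))² = ((-2/8 - 3) + 6)² = ((-2*⅛ - 3) + 6)² = ((-¼ - 3) + 6)² = (-13/4 + 6)² = (11/4)² = 121/16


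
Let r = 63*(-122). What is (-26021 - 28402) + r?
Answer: -62109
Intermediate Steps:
r = -7686
(-26021 - 28402) + r = (-26021 - 28402) - 7686 = -54423 - 7686 = -62109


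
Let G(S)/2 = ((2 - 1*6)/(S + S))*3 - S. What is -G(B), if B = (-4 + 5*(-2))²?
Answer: 19211/49 ≈ 392.06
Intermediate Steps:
B = 196 (B = (-4 - 10)² = (-14)² = 196)
G(S) = -12/S - 2*S (G(S) = 2*(((2 - 1*6)/(S + S))*3 - S) = 2*(((2 - 6)/((2*S)))*3 - S) = 2*(-2/S*3 - S) = 2*(-6/S - S) = 2*(-S - 6/S) = -12/S - 2*S)
-G(B) = -(-12/196 - 2*196) = -(-12*1/196 - 392) = -(-3/49 - 392) = -1*(-19211/49) = 19211/49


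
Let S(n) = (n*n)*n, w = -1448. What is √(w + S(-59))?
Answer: I*√206827 ≈ 454.78*I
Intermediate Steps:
S(n) = n³ (S(n) = n²*n = n³)
√(w + S(-59)) = √(-1448 + (-59)³) = √(-1448 - 205379) = √(-206827) = I*√206827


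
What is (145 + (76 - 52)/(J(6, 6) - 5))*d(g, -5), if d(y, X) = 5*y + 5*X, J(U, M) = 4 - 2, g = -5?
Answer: -6850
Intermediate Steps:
J(U, M) = 2
d(y, X) = 5*X + 5*y
(145 + (76 - 52)/(J(6, 6) - 5))*d(g, -5) = (145 + (76 - 52)/(2 - 5))*(5*(-5) + 5*(-5)) = (145 + 24/(-3))*(-25 - 25) = (145 + 24*(-1/3))*(-50) = (145 - 8)*(-50) = 137*(-50) = -6850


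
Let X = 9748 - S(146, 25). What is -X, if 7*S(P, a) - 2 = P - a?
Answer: -68113/7 ≈ -9730.4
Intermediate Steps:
S(P, a) = 2/7 - a/7 + P/7 (S(P, a) = 2/7 + (P - a)/7 = 2/7 + (-a/7 + P/7) = 2/7 - a/7 + P/7)
X = 68113/7 (X = 9748 - (2/7 - 1/7*25 + (1/7)*146) = 9748 - (2/7 - 25/7 + 146/7) = 9748 - 1*123/7 = 9748 - 123/7 = 68113/7 ≈ 9730.4)
-X = -1*68113/7 = -68113/7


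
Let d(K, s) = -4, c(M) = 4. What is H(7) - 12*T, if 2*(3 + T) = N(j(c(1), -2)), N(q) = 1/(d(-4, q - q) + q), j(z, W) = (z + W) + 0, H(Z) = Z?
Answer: 46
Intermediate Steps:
j(z, W) = W + z (j(z, W) = (W + z) + 0 = W + z)
N(q) = 1/(-4 + q)
T = -13/4 (T = -3 + 1/(2*(-4 + (-2 + 4))) = -3 + 1/(2*(-4 + 2)) = -3 + (½)/(-2) = -3 + (½)*(-½) = -3 - ¼ = -13/4 ≈ -3.2500)
H(7) - 12*T = 7 - 12*(-13/4) = 7 + 39 = 46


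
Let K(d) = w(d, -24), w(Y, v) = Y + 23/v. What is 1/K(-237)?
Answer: -24/5711 ≈ -0.0042024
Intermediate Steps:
K(d) = -23/24 + d (K(d) = d + 23/(-24) = d + 23*(-1/24) = d - 23/24 = -23/24 + d)
1/K(-237) = 1/(-23/24 - 237) = 1/(-5711/24) = -24/5711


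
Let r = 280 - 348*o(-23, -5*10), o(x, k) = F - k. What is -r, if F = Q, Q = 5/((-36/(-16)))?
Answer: 53680/3 ≈ 17893.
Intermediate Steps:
Q = 20/9 (Q = 5/((-36*(-1/16))) = 5/(9/4) = 5*(4/9) = 20/9 ≈ 2.2222)
F = 20/9 ≈ 2.2222
o(x, k) = 20/9 - k
r = -53680/3 (r = 280 - 348*(20/9 - (-5)*10) = 280 - 348*(20/9 - 1*(-50)) = 280 - 348*(20/9 + 50) = 280 - 348*470/9 = 280 - 54520/3 = -53680/3 ≈ -17893.)
-r = -1*(-53680/3) = 53680/3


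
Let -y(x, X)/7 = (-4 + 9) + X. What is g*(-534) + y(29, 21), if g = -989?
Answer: 527944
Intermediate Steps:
y(x, X) = -35 - 7*X (y(x, X) = -7*((-4 + 9) + X) = -7*(5 + X) = -35 - 7*X)
g*(-534) + y(29, 21) = -989*(-534) + (-35 - 7*21) = 528126 + (-35 - 147) = 528126 - 182 = 527944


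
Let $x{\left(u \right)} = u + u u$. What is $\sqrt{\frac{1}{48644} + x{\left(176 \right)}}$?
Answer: $\frac{\sqrt{18428267288129}}{24322} \approx 176.5$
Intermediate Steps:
$x{\left(u \right)} = u + u^{2}$
$\sqrt{\frac{1}{48644} + x{\left(176 \right)}} = \sqrt{\frac{1}{48644} + 176 \left(1 + 176\right)} = \sqrt{\frac{1}{48644} + 176 \cdot 177} = \sqrt{\frac{1}{48644} + 31152} = \sqrt{\frac{1515357889}{48644}} = \frac{\sqrt{18428267288129}}{24322}$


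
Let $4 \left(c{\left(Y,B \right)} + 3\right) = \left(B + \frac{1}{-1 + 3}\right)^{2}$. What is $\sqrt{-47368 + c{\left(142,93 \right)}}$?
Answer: $\frac{i \sqrt{722967}}{4} \approx 212.57 i$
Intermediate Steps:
$c{\left(Y,B \right)} = -3 + \frac{\left(\frac{1}{2} + B\right)^{2}}{4}$ ($c{\left(Y,B \right)} = -3 + \frac{\left(B + \frac{1}{-1 + 3}\right)^{2}}{4} = -3 + \frac{\left(B + \frac{1}{2}\right)^{2}}{4} = -3 + \frac{\left(\frac{1}{2} + B\right)^{2}}{4}$)
$\sqrt{-47368 + c{\left(142,93 \right)}} = \sqrt{-47368 - \left(3 - \frac{\left(1 + 2 \cdot 93\right)^{2}}{16}\right)} = \sqrt{-47368 - \left(3 - \frac{\left(1 + 186\right)^{2}}{16}\right)} = \sqrt{-47368 - \left(3 - \frac{187^{2}}{16}\right)} = \sqrt{-47368 + \left(-3 + \frac{1}{16} \cdot 34969\right)} = \sqrt{-47368 + \left(-3 + \frac{34969}{16}\right)} = \sqrt{-47368 + \frac{34921}{16}} = \sqrt{- \frac{722967}{16}} = \frac{i \sqrt{722967}}{4}$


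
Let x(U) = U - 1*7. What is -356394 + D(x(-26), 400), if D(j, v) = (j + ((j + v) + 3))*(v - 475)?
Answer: -381669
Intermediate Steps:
x(U) = -7 + U (x(U) = U - 7 = -7 + U)
D(j, v) = (-475 + v)*(3 + v + 2*j) (D(j, v) = (j + (3 + j + v))*(-475 + v) = (3 + v + 2*j)*(-475 + v) = (-475 + v)*(3 + v + 2*j))
-356394 + D(x(-26), 400) = -356394 + (-1425 + 400² - 950*(-7 - 26) - 472*400 + 2*(-7 - 26)*400) = -356394 + (-1425 + 160000 - 950*(-33) - 188800 + 2*(-33)*400) = -356394 + (-1425 + 160000 + 31350 - 188800 - 26400) = -356394 - 25275 = -381669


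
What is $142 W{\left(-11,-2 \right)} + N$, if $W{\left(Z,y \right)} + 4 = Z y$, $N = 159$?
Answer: $2715$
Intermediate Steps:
$W{\left(Z,y \right)} = -4 + Z y$
$142 W{\left(-11,-2 \right)} + N = 142 \left(-4 - -22\right) + 159 = 142 \left(-4 + 22\right) + 159 = 142 \cdot 18 + 159 = 2556 + 159 = 2715$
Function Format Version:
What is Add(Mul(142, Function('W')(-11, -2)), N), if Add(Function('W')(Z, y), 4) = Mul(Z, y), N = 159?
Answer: 2715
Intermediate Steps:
Function('W')(Z, y) = Add(-4, Mul(Z, y))
Add(Mul(142, Function('W')(-11, -2)), N) = Add(Mul(142, Add(-4, Mul(-11, -2))), 159) = Add(Mul(142, Add(-4, 22)), 159) = Add(Mul(142, 18), 159) = Add(2556, 159) = 2715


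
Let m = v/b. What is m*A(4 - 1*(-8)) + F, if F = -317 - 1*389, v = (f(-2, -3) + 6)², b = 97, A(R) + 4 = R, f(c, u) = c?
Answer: -68354/97 ≈ -704.68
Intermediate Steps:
A(R) = -4 + R
v = 16 (v = (-2 + 6)² = 4² = 16)
F = -706 (F = -317 - 389 = -706)
m = 16/97 ≈ 0.16495
m*A(4 - 1*(-8)) + F = 16*(-4 + (4 - 1*(-8)))/97 - 706 = 16*(-4 + (4 + 8))/97 - 706 = 16*(-4 + 12)/97 - 706 = (16/97)*8 - 706 = 128/97 - 706 = -68354/97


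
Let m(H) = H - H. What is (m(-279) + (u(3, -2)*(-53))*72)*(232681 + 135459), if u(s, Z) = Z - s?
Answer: 7024111200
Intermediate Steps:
m(H) = 0
(m(-279) + (u(3, -2)*(-53))*72)*(232681 + 135459) = (0 + ((-2 - 1*3)*(-53))*72)*(232681 + 135459) = (0 + ((-2 - 3)*(-53))*72)*368140 = (0 - 5*(-53)*72)*368140 = (0 + 265*72)*368140 = (0 + 19080)*368140 = 19080*368140 = 7024111200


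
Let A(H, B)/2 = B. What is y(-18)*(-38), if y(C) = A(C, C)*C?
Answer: -24624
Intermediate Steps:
A(H, B) = 2*B
y(C) = 2*C² (y(C) = (2*C)*C = 2*C²)
y(-18)*(-38) = (2*(-18)²)*(-38) = (2*324)*(-38) = 648*(-38) = -24624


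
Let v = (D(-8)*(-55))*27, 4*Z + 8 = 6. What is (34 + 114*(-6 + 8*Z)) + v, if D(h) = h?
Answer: 10774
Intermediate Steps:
Z = -1/2 (Z = -2 + (1/4)*6 = -2 + 3/2 = -1/2 ≈ -0.50000)
v = 11880 (v = -8*(-55)*27 = 440*27 = 11880)
(34 + 114*(-6 + 8*Z)) + v = (34 + 114*(-6 + 8*(-1/2))) + 11880 = (34 + 114*(-6 - 4)) + 11880 = (34 + 114*(-10)) + 11880 = (34 - 1140) + 11880 = -1106 + 11880 = 10774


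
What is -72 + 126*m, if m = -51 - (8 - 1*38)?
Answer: -2718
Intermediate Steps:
m = -21 (m = -51 - (8 - 38) = -51 - 1*(-30) = -51 + 30 = -21)
-72 + 126*m = -72 + 126*(-21) = -72 - 2646 = -2718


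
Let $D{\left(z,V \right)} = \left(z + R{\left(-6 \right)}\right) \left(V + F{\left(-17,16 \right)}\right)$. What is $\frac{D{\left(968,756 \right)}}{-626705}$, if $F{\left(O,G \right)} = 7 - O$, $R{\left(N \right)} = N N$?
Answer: $- \frac{156624}{125341} \approx -1.2496$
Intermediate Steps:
$R{\left(N \right)} = N^{2}$
$D{\left(z,V \right)} = \left(24 + V\right) \left(36 + z\right)$ ($D{\left(z,V \right)} = \left(z + \left(-6\right)^{2}\right) \left(V + \left(7 - -17\right)\right) = \left(z + 36\right) \left(V + \left(7 + 17\right)\right) = \left(36 + z\right) \left(V + 24\right) = \left(36 + z\right) \left(24 + V\right) = \left(24 + V\right) \left(36 + z\right)$)
$\frac{D{\left(968,756 \right)}}{-626705} = \frac{864 + 24 \cdot 968 + 36 \cdot 756 + 756 \cdot 968}{-626705} = \left(864 + 23232 + 27216 + 731808\right) \left(- \frac{1}{626705}\right) = 783120 \left(- \frac{1}{626705}\right) = - \frac{156624}{125341}$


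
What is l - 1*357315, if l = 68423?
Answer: -288892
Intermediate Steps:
l - 1*357315 = 68423 - 1*357315 = 68423 - 357315 = -288892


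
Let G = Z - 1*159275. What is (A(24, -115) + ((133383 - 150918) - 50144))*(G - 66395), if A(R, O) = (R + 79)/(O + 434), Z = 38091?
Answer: 4049736445342/319 ≈ 1.2695e+10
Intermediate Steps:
G = -121184 (G = 38091 - 1*159275 = 38091 - 159275 = -121184)
A(R, O) = (79 + R)/(434 + O)
(A(24, -115) + ((133383 - 150918) - 50144))*(G - 66395) = ((79 + 24)/(434 - 115) + ((133383 - 150918) - 50144))*(-121184 - 66395) = (103/319 + (-17535 - 50144))*(-187579) = ((1/319)*103 - 67679)*(-187579) = (103/319 - 67679)*(-187579) = -21589498/319*(-187579) = 4049736445342/319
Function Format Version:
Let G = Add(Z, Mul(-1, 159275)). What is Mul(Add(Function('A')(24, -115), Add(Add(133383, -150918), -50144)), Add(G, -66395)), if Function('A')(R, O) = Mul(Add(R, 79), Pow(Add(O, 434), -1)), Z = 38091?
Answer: Rational(4049736445342, 319) ≈ 1.2695e+10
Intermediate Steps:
G = -121184 (G = Add(38091, Mul(-1, 159275)) = Add(38091, -159275) = -121184)
Function('A')(R, O) = Mul(Pow(Add(434, O), -1), Add(79, R)) (Function('A')(R, O) = Mul(Add(79, R), Pow(Add(434, O), -1)) = Mul(Pow(Add(434, O), -1), Add(79, R)))
Mul(Add(Function('A')(24, -115), Add(Add(133383, -150918), -50144)), Add(G, -66395)) = Mul(Add(Mul(Pow(Add(434, -115), -1), Add(79, 24)), Add(Add(133383, -150918), -50144)), Add(-121184, -66395)) = Mul(Add(Mul(Pow(319, -1), 103), Add(-17535, -50144)), -187579) = Mul(Add(Mul(Rational(1, 319), 103), -67679), -187579) = Mul(Add(Rational(103, 319), -67679), -187579) = Mul(Rational(-21589498, 319), -187579) = Rational(4049736445342, 319)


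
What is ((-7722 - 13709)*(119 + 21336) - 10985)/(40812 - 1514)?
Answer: -229906545/19649 ≈ -11701.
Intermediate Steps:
((-7722 - 13709)*(119 + 21336) - 10985)/(40812 - 1514) = (-21431*21455 - 10985)/39298 = (-459802105 - 10985)*(1/39298) = -459813090*1/39298 = -229906545/19649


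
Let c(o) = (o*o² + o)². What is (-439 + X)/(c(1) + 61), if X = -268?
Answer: -707/65 ≈ -10.877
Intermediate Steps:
c(o) = (o + o³)² (c(o) = (o³ + o)² = (o + o³)²)
(-439 + X)/(c(1) + 61) = (-439 - 268)/(1²*(1 + 1²)² + 61) = -707/(1*(1 + 1)² + 61) = -707/(1*2² + 61) = -707/(1*4 + 61) = -707/(4 + 61) = -707/65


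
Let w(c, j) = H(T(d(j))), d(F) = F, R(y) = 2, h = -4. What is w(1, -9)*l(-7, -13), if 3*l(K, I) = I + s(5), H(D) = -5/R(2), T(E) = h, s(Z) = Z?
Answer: 20/3 ≈ 6.6667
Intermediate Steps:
T(E) = -4
H(D) = -5/2
l(K, I) = 5/3 + I/3 (l(K, I) = (I + 5)/3 = (5 + I)/3 = 5/3 + I/3)
w(c, j) = -5/2
w(1, -9)*l(-7, -13) = -5*(5/3 + (1/3)*(-13))/2 = -5*(5/3 - 13/3)/2 = -5/2*(-8/3) = 20/3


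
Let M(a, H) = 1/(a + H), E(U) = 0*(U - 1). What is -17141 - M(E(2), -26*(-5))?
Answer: -2228331/130 ≈ -17141.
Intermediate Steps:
E(U) = 0 (E(U) = 0*(-1 + U) = 0)
M(a, H) = 1/(H + a)
-17141 - M(E(2), -26*(-5)) = -17141 - 1/(-26*(-5) + 0) = -17141 - 1/(130 + 0) = -17141 - 1/130 = -2228331/130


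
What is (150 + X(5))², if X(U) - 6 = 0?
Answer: 24336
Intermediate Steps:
X(U) = 6 (X(U) = 6 + 0 = 6)
(150 + X(5))² = (150 + 6)² = 156² = 24336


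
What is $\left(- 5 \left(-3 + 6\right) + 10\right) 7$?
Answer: $-35$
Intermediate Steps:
$\left(- 5 \left(-3 + 6\right) + 10\right) 7 = \left(\left(-5\right) 3 + 10\right) 7 = \left(-15 + 10\right) 7 = \left(-5\right) 7 = -35$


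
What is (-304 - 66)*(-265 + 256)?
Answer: 3330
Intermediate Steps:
(-304 - 66)*(-265 + 256) = -370*(-9) = 3330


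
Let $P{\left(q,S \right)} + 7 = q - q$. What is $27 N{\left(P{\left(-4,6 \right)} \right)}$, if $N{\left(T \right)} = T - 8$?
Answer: $-405$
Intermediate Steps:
$P{\left(q,S \right)} = -7$ ($P{\left(q,S \right)} = -7 + \left(q - q\right) = -7 + 0 = -7$)
$N{\left(T \right)} = -8 + T$ ($N{\left(T \right)} = T - 8 = -8 + T$)
$27 N{\left(P{\left(-4,6 \right)} \right)} = 27 \left(-8 - 7\right) = 27 \left(-15\right) = -405$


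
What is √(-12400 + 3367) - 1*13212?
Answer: -13212 + I*√9033 ≈ -13212.0 + 95.042*I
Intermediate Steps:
√(-12400 + 3367) - 1*13212 = √(-9033) - 13212 = I*√9033 - 13212 = -13212 + I*√9033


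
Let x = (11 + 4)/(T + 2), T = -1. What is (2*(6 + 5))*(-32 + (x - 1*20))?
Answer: -814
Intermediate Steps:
x = 15 (x = (11 + 4)/(-1 + 2) = 15/1 = 15*1 = 15)
(2*(6 + 5))*(-32 + (x - 1*20)) = (2*(6 + 5))*(-32 + (15 - 1*20)) = (2*11)*(-32 + (15 - 20)) = 22*(-32 - 5) = 22*(-37) = -814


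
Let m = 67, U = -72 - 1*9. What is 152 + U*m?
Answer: -5275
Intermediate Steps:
U = -81 (U = -72 - 9 = -81)
152 + U*m = 152 - 81*67 = 152 - 5427 = -5275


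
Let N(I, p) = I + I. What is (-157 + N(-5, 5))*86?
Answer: -14362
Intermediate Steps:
N(I, p) = 2*I
(-157 + N(-5, 5))*86 = (-157 + 2*(-5))*86 = (-157 - 10)*86 = -167*86 = -14362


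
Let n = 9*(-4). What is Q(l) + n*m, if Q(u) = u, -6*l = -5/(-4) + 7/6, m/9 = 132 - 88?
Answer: -1026461/72 ≈ -14256.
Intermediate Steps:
m = 396 (m = 9*(132 - 88) = 9*44 = 396)
l = -29/72 (l = -(-5/(-4) + 7/6)/6 = -(-5*(-1/4) + 7*(1/6))/6 = -(5/4 + 7/6)/6 = -1/6*29/12 = -29/72 ≈ -0.40278)
n = -36
Q(l) + n*m = -29/72 - 36*396 = -29/72 - 14256 = -1026461/72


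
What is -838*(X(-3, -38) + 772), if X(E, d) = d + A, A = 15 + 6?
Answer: -632690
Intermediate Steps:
A = 21
X(E, d) = 21 + d (X(E, d) = d + 21 = 21 + d)
-838*(X(-3, -38) + 772) = -838*((21 - 38) + 772) = -838*(-17 + 772) = -838*755 = -632690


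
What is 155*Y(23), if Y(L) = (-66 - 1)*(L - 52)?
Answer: 301165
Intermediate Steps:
Y(L) = 3484 - 67*L (Y(L) = -67*(-52 + L) = 3484 - 67*L)
155*Y(23) = 155*(3484 - 67*23) = 155*(3484 - 1541) = 155*1943 = 301165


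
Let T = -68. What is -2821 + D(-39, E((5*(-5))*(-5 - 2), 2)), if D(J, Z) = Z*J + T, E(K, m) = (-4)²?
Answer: -3513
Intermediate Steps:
E(K, m) = 16
D(J, Z) = -68 + J*Z (D(J, Z) = Z*J - 68 = J*Z - 68 = -68 + J*Z)
-2821 + D(-39, E((5*(-5))*(-5 - 2), 2)) = -2821 + (-68 - 39*16) = -2821 + (-68 - 624) = -2821 - 692 = -3513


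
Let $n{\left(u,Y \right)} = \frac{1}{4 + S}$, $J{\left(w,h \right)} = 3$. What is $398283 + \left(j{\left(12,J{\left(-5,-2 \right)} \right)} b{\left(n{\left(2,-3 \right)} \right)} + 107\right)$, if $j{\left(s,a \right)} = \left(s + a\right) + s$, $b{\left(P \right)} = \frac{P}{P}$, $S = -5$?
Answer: $398417$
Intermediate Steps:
$n{\left(u,Y \right)} = -1$ ($n{\left(u,Y \right)} = \frac{1}{4 - 5} = \frac{1}{-1} = -1$)
$b{\left(P \right)} = 1$
$j{\left(s,a \right)} = a + 2 s$ ($j{\left(s,a \right)} = \left(a + s\right) + s = a + 2 s$)
$398283 + \left(j{\left(12,J{\left(-5,-2 \right)} \right)} b{\left(n{\left(2,-3 \right)} \right)} + 107\right) = 398283 + \left(\left(3 + 2 \cdot 12\right) 1 + 107\right) = 398283 + \left(\left(3 + 24\right) 1 + 107\right) = 398283 + \left(27 \cdot 1 + 107\right) = 398283 + \left(27 + 107\right) = 398283 + 134 = 398417$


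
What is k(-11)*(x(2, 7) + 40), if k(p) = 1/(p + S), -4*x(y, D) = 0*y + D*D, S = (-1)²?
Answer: -111/40 ≈ -2.7750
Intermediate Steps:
S = 1
x(y, D) = -D²/4 (x(y, D) = -(0*y + D*D)/4 = -(0 + D²)/4 = -D²/4)
k(p) = 1/(1 + p) (k(p) = 1/(p + 1) = 1/(1 + p))
k(-11)*(x(2, 7) + 40) = (-¼*7² + 40)/(1 - 11) = (-¼*49 + 40)/(-10) = -(-49/4 + 40)/10 = -⅒*111/4 = -111/40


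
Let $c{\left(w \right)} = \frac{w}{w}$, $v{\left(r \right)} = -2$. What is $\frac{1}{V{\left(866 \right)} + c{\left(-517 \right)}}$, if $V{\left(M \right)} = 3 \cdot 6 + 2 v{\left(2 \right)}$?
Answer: $\frac{1}{15} \approx 0.066667$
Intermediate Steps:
$V{\left(M \right)} = 14$ ($V{\left(M \right)} = 3 \cdot 6 + 2 \left(-2\right) = 18 - 4 = 14$)
$c{\left(w \right)} = 1$
$\frac{1}{V{\left(866 \right)} + c{\left(-517 \right)}} = \frac{1}{14 + 1} = \frac{1}{15}$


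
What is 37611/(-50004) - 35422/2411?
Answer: -68960067/4465172 ≈ -15.444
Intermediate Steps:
37611/(-50004) - 35422/2411 = 37611*(-1/50004) - 35422*1/2411 = -1393/1852 - 35422/2411 = -68960067/4465172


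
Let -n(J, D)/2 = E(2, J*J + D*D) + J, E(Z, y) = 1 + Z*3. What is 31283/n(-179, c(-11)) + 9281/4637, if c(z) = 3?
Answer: 148251935/1595128 ≈ 92.940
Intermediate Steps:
E(Z, y) = 1 + 3*Z
n(J, D) = -14 - 2*J (n(J, D) = -2*((1 + 3*2) + J) = -2*((1 + 6) + J) = -2*(7 + J) = -14 - 2*J)
31283/n(-179, c(-11)) + 9281/4637 = 31283/(-14 - 2*(-179)) + 9281/4637 = 31283/(-14 + 358) + 9281*(1/4637) = 31283/344 + 9281/4637 = 148251935/1595128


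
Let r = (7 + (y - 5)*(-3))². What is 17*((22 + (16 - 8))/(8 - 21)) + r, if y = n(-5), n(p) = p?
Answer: 17287/13 ≈ 1329.8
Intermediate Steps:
y = -5
r = 1369 (r = (7 + (-5 - 5)*(-3))² = (7 - 10*(-3))² = (7 + 30)² = 37² = 1369)
17*((22 + (16 - 8))/(8 - 21)) + r = 17*((22 + (16 - 8))/(8 - 21)) + 1369 = 17*((22 + 8)/(-13)) + 1369 = 17*(30*(-1/13)) + 1369 = 17*(-30/13) + 1369 = -510/13 + 1369 = 17287/13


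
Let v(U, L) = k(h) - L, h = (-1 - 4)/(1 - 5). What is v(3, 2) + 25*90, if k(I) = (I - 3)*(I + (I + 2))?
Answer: 17921/8 ≈ 2240.1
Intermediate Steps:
h = 5/4 (h = -5/(-4) = -5*(-¼) = 5/4 ≈ 1.2500)
k(I) = (-3 + I)*(2 + 2*I) (k(I) = (-3 + I)*(I + (2 + I)) = (-3 + I)*(2 + 2*I))
v(U, L) = -63/8 - L (v(U, L) = (-6 - 4*5/4 + 2*(5/4)²) - L = (-6 - 5 + 2*(25/16)) - L = (-6 - 5 + 25/8) - L = -63/8 - L)
v(3, 2) + 25*90 = (-63/8 - 1*2) + 25*90 = (-63/8 - 2) + 2250 = -79/8 + 2250 = 17921/8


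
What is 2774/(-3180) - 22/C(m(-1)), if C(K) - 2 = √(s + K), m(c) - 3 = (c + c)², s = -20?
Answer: (-1387*√13 + 37754*I)/(1590*(√13 - 2*I)) ≈ -3.4606 + 4.666*I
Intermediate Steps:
m(c) = 3 + 4*c² (m(c) = 3 + (c + c)² = 3 + (2*c)² = 3 + 4*c²)
C(K) = 2 + √(-20 + K)
2774/(-3180) - 22/C(m(-1)) = 2774/(-3180) - 22/(2 + √(-20 + (3 + 4*(-1)²))) = 2774*(-1/3180) - 22/(2 + √(-20 + (3 + 4*1))) = -1387/1590 - 22/(2 + √(-20 + (3 + 4))) = -1387/1590 - 22/(2 + √(-20 + 7)) = -1387/1590 - 22/(2 + √(-13)) = -1387/1590 - 22/(2 + I*√13)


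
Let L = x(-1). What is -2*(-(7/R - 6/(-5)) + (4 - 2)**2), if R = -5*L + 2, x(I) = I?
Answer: -18/5 ≈ -3.6000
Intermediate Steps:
L = -1
R = 7 (R = -5*(-1) + 2 = 5 + 2 = 7)
-2*(-(7/R - 6/(-5)) + (4 - 2)**2) = -2*(-(7/7 - 6/(-5)) + (4 - 2)**2) = -2*(-(7*(1/7) - 6*(-1/5)) + 2**2) = -2*(-(1 + 6/5) + 4) = -2*(-1*11/5 + 4) = -2*(-11/5 + 4) = -2*9/5 = -18/5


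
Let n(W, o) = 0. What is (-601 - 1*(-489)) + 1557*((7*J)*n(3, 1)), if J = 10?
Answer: -112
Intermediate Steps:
(-601 - 1*(-489)) + 1557*((7*J)*n(3, 1)) = (-601 - 1*(-489)) + 1557*((7*10)*0) = (-601 + 489) + 1557*(70*0) = -112 + 1557*0 = -112 + 0 = -112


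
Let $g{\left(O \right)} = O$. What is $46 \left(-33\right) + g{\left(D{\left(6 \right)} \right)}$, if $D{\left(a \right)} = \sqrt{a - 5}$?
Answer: $-1517$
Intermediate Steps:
$D{\left(a \right)} = \sqrt{-5 + a}$
$46 \left(-33\right) + g{\left(D{\left(6 \right)} \right)} = 46 \left(-33\right) + \sqrt{-5 + 6} = -1518 + \sqrt{1} = -1518 + 1 = -1517$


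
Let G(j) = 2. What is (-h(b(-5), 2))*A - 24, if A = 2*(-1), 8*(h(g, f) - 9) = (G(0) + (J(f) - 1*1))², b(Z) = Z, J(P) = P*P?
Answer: ¼ ≈ 0.25000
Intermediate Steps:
J(P) = P²
h(g, f) = 9 + (1 + f²)²/8 (h(g, f) = 9 + (2 + (f² - 1*1))²/8 = 9 + (2 + (f² - 1))²/8 = 9 + (2 + (-1 + f²))²/8 = 9 + (1 + f²)²/8)
A = -2
(-h(b(-5), 2))*A - 24 = -(9 + (1 + 2²)²/8)*(-2) - 24 = -(9 + (1 + 4)²/8)*(-2) - 24 = -(9 + (⅛)*5²)*(-2) - 24 = -(9 + (⅛)*25)*(-2) - 24 = -(9 + 25/8)*(-2) - 24 = -1*97/8*(-2) - 24 = -97/8*(-2) - 24 = 97/4 - 24 = ¼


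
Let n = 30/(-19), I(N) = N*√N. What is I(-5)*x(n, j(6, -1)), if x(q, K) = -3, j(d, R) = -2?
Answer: 15*I*√5 ≈ 33.541*I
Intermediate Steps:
I(N) = N^(3/2)
n = -30/19 (n = 30*(-1/19) = -30/19 ≈ -1.5789)
I(-5)*x(n, j(6, -1)) = (-5)^(3/2)*(-3) = -5*I*√5*(-3) = 15*I*√5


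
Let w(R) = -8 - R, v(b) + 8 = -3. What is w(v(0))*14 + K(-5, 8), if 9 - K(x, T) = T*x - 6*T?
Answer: 139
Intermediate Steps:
K(x, T) = 9 + 6*T - T*x (K(x, T) = 9 - (T*x - 6*T) = 9 - (-6*T + T*x) = 9 + (6*T - T*x) = 9 + 6*T - T*x)
v(b) = -11 (v(b) = -8 - 3 = -11)
w(v(0))*14 + K(-5, 8) = (-8 - 1*(-11))*14 + (9 + 6*8 - 1*8*(-5)) = (-8 + 11)*14 + (9 + 48 + 40) = 3*14 + 97 = 42 + 97 = 139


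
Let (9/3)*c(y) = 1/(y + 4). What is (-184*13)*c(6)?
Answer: -1196/15 ≈ -79.733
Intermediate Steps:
c(y) = 1/(3*(4 + y)) (c(y) = 1/(3*(y + 4)) = 1/(3*(4 + y)))
(-184*13)*c(6) = (-184*13)*(1/(3*(4 + 6))) = -2392/(3*10) = -2392*1/30 = -1196/15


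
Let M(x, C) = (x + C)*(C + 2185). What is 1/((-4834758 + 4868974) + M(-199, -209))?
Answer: -1/771992 ≈ -1.2953e-6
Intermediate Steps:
M(x, C) = (2185 + C)*(C + x) (M(x, C) = (C + x)*(2185 + C) = (2185 + C)*(C + x))
1/((-4834758 + 4868974) + M(-199, -209)) = 1/((-4834758 + 4868974) + ((-209)**2 + 2185*(-209) + 2185*(-199) - 209*(-199))) = 1/(34216 + (43681 - 456665 - 434815 + 41591)) = 1/(34216 - 806208) = 1/(-771992) = -1/771992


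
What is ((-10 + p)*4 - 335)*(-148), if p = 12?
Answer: 48396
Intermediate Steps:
((-10 + p)*4 - 335)*(-148) = ((-10 + 12)*4 - 335)*(-148) = (2*4 - 335)*(-148) = (8 - 335)*(-148) = -327*(-148) = 48396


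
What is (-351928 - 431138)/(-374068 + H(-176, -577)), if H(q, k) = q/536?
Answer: 26232711/12531289 ≈ 2.0934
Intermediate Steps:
H(q, k) = q/536 (H(q, k) = q*(1/536) = q/536)
(-351928 - 431138)/(-374068 + H(-176, -577)) = (-351928 - 431138)/(-374068 + (1/536)*(-176)) = -783066/(-374068 - 22/67) = -783066/(-25062578/67) = -783066*(-67/25062578) = 26232711/12531289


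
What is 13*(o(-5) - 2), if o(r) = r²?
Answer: 299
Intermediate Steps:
13*(o(-5) - 2) = 13*((-5)² - 2) = 13*(25 - 2) = 13*23 = 299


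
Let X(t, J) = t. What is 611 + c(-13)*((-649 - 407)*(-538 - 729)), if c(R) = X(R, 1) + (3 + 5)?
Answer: -6689149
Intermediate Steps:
c(R) = 8 + R (c(R) = R + (3 + 5) = R + 8 = 8 + R)
611 + c(-13)*((-649 - 407)*(-538 - 729)) = 611 + (8 - 13)*((-649 - 407)*(-538 - 729)) = 611 - (-5280)*(-1267) = 611 - 5*1337952 = 611 - 6689760 = -6689149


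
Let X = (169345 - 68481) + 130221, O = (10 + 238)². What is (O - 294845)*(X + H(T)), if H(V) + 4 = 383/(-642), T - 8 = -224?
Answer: -34616981811079/642 ≈ -5.3921e+10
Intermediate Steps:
T = -216 (T = 8 - 224 = -216)
O = 61504 (O = 248² = 61504)
X = 231085 (X = 100864 + 130221 = 231085)
H(V) = -2951/642 (H(V) = -4 + 383/(-642) = -4 + 383*(-1/642) = -4 - 383/642 = -2951/642)
(O - 294845)*(X + H(T)) = (61504 - 294845)*(231085 - 2951/642) = -233341*148353619/642 = -34616981811079/642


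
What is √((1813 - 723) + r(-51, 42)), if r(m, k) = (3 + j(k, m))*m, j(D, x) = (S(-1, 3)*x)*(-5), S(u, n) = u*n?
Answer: 4*√2497 ≈ 199.88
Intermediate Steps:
S(u, n) = n*u
j(D, x) = 15*x (j(D, x) = ((3*(-1))*x)*(-5) = -3*x*(-5) = 15*x)
r(m, k) = m*(3 + 15*m) (r(m, k) = (3 + 15*m)*m = m*(3 + 15*m))
√((1813 - 723) + r(-51, 42)) = √((1813 - 723) + 3*(-51)*(1 + 5*(-51))) = √(1090 + 3*(-51)*(1 - 255)) = √(1090 + 3*(-51)*(-254)) = √(1090 + 38862) = √39952 = 4*√2497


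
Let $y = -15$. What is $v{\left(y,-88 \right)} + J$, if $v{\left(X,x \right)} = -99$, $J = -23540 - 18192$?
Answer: $-41831$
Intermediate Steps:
$J = -41732$
$v{\left(y,-88 \right)} + J = -99 - 41732 = -41831$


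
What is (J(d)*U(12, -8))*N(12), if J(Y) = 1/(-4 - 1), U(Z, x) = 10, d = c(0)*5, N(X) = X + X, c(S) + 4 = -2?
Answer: -48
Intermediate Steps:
c(S) = -6 (c(S) = -4 - 2 = -6)
N(X) = 2*X
d = -30 (d = -6*5 = -30)
J(Y) = -1/5 (J(Y) = 1/(-5) = -1/5)
(J(d)*U(12, -8))*N(12) = (-1/5*10)*(2*12) = -2*24 = -48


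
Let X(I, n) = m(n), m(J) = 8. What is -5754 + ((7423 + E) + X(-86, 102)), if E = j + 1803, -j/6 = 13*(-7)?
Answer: 4026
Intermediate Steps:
j = 546 (j = -78*(-7) = -6*(-91) = 546)
X(I, n) = 8
E = 2349 (E = 546 + 1803 = 2349)
-5754 + ((7423 + E) + X(-86, 102)) = -5754 + ((7423 + 2349) + 8) = -5754 + (9772 + 8) = -5754 + 9780 = 4026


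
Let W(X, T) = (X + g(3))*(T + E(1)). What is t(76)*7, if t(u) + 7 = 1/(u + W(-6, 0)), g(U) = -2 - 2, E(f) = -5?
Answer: -881/18 ≈ -48.944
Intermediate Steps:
g(U) = -4
W(X, T) = (-5 + T)*(-4 + X) (W(X, T) = (X - 4)*(T - 5) = (-4 + X)*(-5 + T) = (-5 + T)*(-4 + X))
t(u) = -7 + 1/(50 + u) (t(u) = -7 + 1/(u + (20 - 5*(-6) - 4*0 + 0*(-6))) = -7 + 1/(u + (20 + 30 + 0 + 0)) = -7 + 1/(u + 50) = -7 + 1/(50 + u))
t(76)*7 = ((-349 - 7*76)/(50 + 76))*7 = ((-349 - 532)/126)*7 = ((1/126)*(-881))*7 = -881/126*7 = -881/18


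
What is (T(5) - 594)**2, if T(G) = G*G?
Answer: 323761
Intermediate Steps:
T(G) = G**2
(T(5) - 594)**2 = (5**2 - 594)**2 = (25 - 594)**2 = (-569)**2 = 323761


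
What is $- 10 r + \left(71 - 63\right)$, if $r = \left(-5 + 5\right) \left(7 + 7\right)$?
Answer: $8$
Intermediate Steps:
$r = 0$ ($r = 0 \cdot 14 = 0$)
$- 10 r + \left(71 - 63\right) = \left(-10\right) 0 + \left(71 - 63\right) = 0 + 8 = 8$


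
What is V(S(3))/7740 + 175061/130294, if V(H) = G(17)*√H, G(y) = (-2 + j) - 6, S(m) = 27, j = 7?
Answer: 175061/130294 - √3/2580 ≈ 1.3429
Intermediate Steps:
G(y) = -1 (G(y) = (-2 + 7) - 6 = 5 - 6 = -1)
V(H) = -√H
V(S(3))/7740 + 175061/130294 = -√27/7740 + 175061/130294 = -3*√3*(1/7740) + 175061*(1/130294) = -3*√3*(1/7740) + 175061/130294 = -√3/2580 + 175061/130294 = 175061/130294 - √3/2580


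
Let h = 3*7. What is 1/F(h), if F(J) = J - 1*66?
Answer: -1/45 ≈ -0.022222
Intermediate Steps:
h = 21
F(J) = -66 + J (F(J) = J - 66 = -66 + J)
1/F(h) = 1/(-66 + 21) = 1/(-45) = -1/45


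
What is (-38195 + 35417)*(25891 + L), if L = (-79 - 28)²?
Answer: -103730520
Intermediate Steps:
L = 11449 (L = (-107)² = 11449)
(-38195 + 35417)*(25891 + L) = (-38195 + 35417)*(25891 + 11449) = -2778*37340 = -103730520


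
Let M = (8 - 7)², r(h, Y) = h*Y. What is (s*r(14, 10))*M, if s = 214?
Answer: 29960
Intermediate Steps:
r(h, Y) = Y*h
M = 1 (M = 1² = 1)
(s*r(14, 10))*M = (214*(10*14))*1 = (214*140)*1 = 29960*1 = 29960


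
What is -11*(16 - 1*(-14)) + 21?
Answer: -309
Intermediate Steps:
-11*(16 - 1*(-14)) + 21 = -11*(16 + 14) + 21 = -11*30 + 21 = -330 + 21 = -309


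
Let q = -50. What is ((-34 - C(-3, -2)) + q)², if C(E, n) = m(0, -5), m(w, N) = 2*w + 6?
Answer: 8100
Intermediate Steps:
m(w, N) = 6 + 2*w
C(E, n) = 6 (C(E, n) = 6 + 2*0 = 6 + 0 = 6)
((-34 - C(-3, -2)) + q)² = ((-34 - 1*6) - 50)² = ((-34 - 6) - 50)² = (-40 - 50)² = (-90)² = 8100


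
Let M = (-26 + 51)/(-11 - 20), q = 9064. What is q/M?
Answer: -280984/25 ≈ -11239.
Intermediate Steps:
M = -25/31 (M = 25/(-31) = -1/31*25 = -25/31 ≈ -0.80645)
q/M = 9064/(-25/31) = 9064*(-31/25) = -280984/25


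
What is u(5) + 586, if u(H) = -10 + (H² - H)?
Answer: 596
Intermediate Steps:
u(H) = -10 + H² - H
u(5) + 586 = (-10 + 5² - 1*5) + 586 = (-10 + 25 - 5) + 586 = 10 + 586 = 596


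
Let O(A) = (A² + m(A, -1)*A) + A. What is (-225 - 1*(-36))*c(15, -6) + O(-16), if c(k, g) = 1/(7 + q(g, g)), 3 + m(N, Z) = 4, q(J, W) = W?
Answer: 35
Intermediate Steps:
m(N, Z) = 1 (m(N, Z) = -3 + 4 = 1)
c(k, g) = 1/(7 + g)
O(A) = A² + 2*A (O(A) = (A² + 1*A) + A = (A² + A) + A = (A + A²) + A = A² + 2*A)
(-225 - 1*(-36))*c(15, -6) + O(-16) = (-225 - 1*(-36))/(7 - 6) - 16*(2 - 16) = (-225 + 36)/1 - 16*(-14) = -189*1 + 224 = -189 + 224 = 35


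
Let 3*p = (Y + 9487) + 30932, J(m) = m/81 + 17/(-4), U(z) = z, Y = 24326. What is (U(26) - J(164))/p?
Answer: 1829/1398492 ≈ 0.0013078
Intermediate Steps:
J(m) = -17/4 + m/81 (J(m) = m*(1/81) + 17*(-¼) = m/81 - 17/4 = -17/4 + m/81)
p = 64745/3 (p = ((24326 + 9487) + 30932)/3 = (33813 + 30932)/3 = (⅓)*64745 = 64745/3 ≈ 21582.)
(U(26) - J(164))/p = (26 - (-17/4 + (1/81)*164))/(64745/3) = (26 - (-17/4 + 164/81))*(3/64745) = (26 - 1*(-721/324))*(3/64745) = (26 + 721/324)*(3/64745) = (9145/324)*(3/64745) = 1829/1398492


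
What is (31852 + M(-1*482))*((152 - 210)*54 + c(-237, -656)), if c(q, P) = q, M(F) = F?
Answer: -105685530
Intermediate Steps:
(31852 + M(-1*482))*((152 - 210)*54 + c(-237, -656)) = (31852 - 1*482)*((152 - 210)*54 - 237) = (31852 - 482)*(-58*54 - 237) = 31370*(-3132 - 237) = 31370*(-3369) = -105685530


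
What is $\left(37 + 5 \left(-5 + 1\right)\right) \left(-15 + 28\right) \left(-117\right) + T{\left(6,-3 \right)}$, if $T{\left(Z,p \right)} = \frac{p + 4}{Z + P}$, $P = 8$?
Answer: $- \frac{361997}{14} \approx -25857.0$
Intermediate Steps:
$T{\left(Z,p \right)} = \frac{4 + p}{8 + Z}$ ($T{\left(Z,p \right)} = \frac{p + 4}{Z + 8} = \frac{4 + p}{8 + Z}$)
$\left(37 + 5 \left(-5 + 1\right)\right) \left(-15 + 28\right) \left(-117\right) + T{\left(6,-3 \right)} = \left(37 + 5 \left(-5 + 1\right)\right) \left(-15 + 28\right) \left(-117\right) + \frac{4 - 3}{8 + 6} = \left(37 + 5 \left(-4\right)\right) 13 \left(-117\right) + \frac{1}{14} \cdot 1 = \left(37 - 20\right) 13 \left(-117\right) + \frac{1}{14} \cdot 1 = 17 \cdot 13 \left(-117\right) + \frac{1}{14} = 221 \left(-117\right) + \frac{1}{14} = -25857 + \frac{1}{14} = - \frac{361997}{14}$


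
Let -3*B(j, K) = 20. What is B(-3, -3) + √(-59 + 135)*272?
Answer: -20/3 + 544*√19 ≈ 2364.6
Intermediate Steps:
B(j, K) = -20/3 (B(j, K) = -⅓*20 = -20/3)
B(-3, -3) + √(-59 + 135)*272 = -20/3 + √(-59 + 135)*272 = -20/3 + √76*272 = -20/3 + (2*√19)*272 = -20/3 + 544*√19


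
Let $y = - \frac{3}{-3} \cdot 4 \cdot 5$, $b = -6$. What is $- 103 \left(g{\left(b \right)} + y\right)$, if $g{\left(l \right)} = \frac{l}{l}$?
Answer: $-2163$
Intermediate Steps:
$g{\left(l \right)} = 1$
$y = 20$ ($y = \left(-3\right) \left(- \frac{1}{3}\right) 4 \cdot 5 = 1 \cdot 4 \cdot 5 = 4 \cdot 5 = 20$)
$- 103 \left(g{\left(b \right)} + y\right) = - 103 \left(1 + 20\right) = \left(-103\right) 21 = -2163$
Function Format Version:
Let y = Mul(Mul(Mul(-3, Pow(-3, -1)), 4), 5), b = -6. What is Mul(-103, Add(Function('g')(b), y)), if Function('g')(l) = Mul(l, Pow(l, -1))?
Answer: -2163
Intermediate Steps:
Function('g')(l) = 1
y = 20 (y = Mul(Mul(Mul(-3, Rational(-1, 3)), 4), 5) = Mul(Mul(1, 4), 5) = Mul(4, 5) = 20)
Mul(-103, Add(Function('g')(b), y)) = Mul(-103, Add(1, 20)) = Mul(-103, 21) = -2163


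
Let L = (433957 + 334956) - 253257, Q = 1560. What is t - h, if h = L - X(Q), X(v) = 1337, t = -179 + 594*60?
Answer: -478858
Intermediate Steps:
t = 35461 (t = -179 + 35640 = 35461)
L = 515656 (L = 768913 - 253257 = 515656)
h = 514319 (h = 515656 - 1*1337 = 515656 - 1337 = 514319)
t - h = 35461 - 1*514319 = 35461 - 514319 = -478858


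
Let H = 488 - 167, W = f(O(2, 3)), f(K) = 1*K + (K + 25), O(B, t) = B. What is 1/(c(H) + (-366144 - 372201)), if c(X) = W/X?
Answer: -321/237008716 ≈ -1.3544e-6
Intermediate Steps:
f(K) = 25 + 2*K (f(K) = K + (25 + K) = 25 + 2*K)
W = 29 (W = 25 + 2*2 = 25 + 4 = 29)
H = 321
c(X) = 29/X
1/(c(H) + (-366144 - 372201)) = 1/(29/321 + (-366144 - 372201)) = 1/(29*(1/321) - 738345) = 1/(29/321 - 738345) = 1/(-237008716/321) = -321/237008716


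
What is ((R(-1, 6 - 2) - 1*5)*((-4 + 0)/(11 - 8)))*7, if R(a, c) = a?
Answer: 56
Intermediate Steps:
((R(-1, 6 - 2) - 1*5)*((-4 + 0)/(11 - 8)))*7 = ((-1 - 1*5)*((-4 + 0)/(11 - 8)))*7 = ((-1 - 5)*(-4/3))*7 = -(-24)/3*7 = -6*(-4/3)*7 = 8*7 = 56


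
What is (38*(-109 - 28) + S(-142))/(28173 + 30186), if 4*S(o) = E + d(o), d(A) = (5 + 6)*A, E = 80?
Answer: -11153/116718 ≈ -0.095555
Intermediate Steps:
d(A) = 11*A
S(o) = 20 + 11*o/4 (S(o) = (80 + 11*o)/4 = 20 + 11*o/4)
(38*(-109 - 28) + S(-142))/(28173 + 30186) = (38*(-109 - 28) + (20 + (11/4)*(-142)))/(28173 + 30186) = (38*(-137) + (20 - 781/2))/58359 = (-5206 - 741/2)*(1/58359) = -11153/2*1/58359 = -11153/116718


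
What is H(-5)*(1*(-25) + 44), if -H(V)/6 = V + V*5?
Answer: 3420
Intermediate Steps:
H(V) = -36*V (H(V) = -6*(V + V*5) = -6*(V + 5*V) = -36*V)
H(-5)*(1*(-25) + 44) = (-36*(-5))*(1*(-25) + 44) = 180*(-25 + 44) = 180*19 = 3420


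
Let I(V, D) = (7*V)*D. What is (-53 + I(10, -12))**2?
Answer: 797449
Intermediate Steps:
I(V, D) = 7*D*V
(-53 + I(10, -12))**2 = (-53 + 7*(-12)*10)**2 = (-53 - 840)**2 = (-893)**2 = 797449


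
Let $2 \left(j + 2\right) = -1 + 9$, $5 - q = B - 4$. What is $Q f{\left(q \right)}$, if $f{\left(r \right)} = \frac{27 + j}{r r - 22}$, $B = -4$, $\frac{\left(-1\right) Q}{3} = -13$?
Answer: $\frac{377}{49} \approx 7.6939$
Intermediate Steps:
$Q = 39$ ($Q = \left(-3\right) \left(-13\right) = 39$)
$q = 13$ ($q = 5 - \left(-4 - 4\right) = 5 - -8 = 5 + 8 = 13$)
$j = 2$ ($j = -2 + \frac{-1 + 9}{2} = -2 + \frac{1}{2} \cdot 8 = -2 + 4 = 2$)
$f{\left(r \right)} = \frac{29}{-22 + r^{2}}$ ($f{\left(r \right)} = \frac{27 + 2}{r r - 22} = \frac{29}{r^{2} - 22} = \frac{29}{-22 + r^{2}}$)
$Q f{\left(q \right)} = 39 \frac{29}{-22 + 13^{2}} = 39 \frac{29}{-22 + 169} = 39 \cdot \frac{29}{147} = \frac{377}{49}$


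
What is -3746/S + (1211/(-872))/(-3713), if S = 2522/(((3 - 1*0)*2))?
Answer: -36384150097/4082785096 ≈ -8.9116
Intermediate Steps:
S = 1261/3 (S = 2522/(((3 + 0)*2)) = 2522/((3*2)) = 2522/6 = 2522*(1/6) = 1261/3 ≈ 420.33)
-3746/S + (1211/(-872))/(-3713) = -3746/1261/3 + (1211/(-872))/(-3713) = -3746*3/1261 + (1211*(-1/872))*(-1/3713) = -11238/1261 - 1211/872*(-1/3713) = -11238/1261 + 1211/3237736 = -36384150097/4082785096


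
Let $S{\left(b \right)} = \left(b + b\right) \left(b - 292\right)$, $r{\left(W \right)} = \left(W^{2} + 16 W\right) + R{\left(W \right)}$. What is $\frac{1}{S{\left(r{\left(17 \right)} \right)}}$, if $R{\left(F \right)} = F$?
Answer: $\frac{1}{330616} \approx 3.0247 \cdot 10^{-6}$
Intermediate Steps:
$r{\left(W \right)} = W^{2} + 17 W$ ($r{\left(W \right)} = \left(W^{2} + 16 W\right) + W = W^{2} + 17 W$)
$S{\left(b \right)} = 2 b \left(-292 + b\right)$
$\frac{1}{S{\left(r{\left(17 \right)} \right)}} = \frac{1}{2 \cdot 17 \left(17 + 17\right) \left(-292 + 17 \left(17 + 17\right)\right)} = \frac{1}{2 \cdot 17 \cdot 34 \left(-292 + 17 \cdot 34\right)} = \frac{1}{2 \cdot 578 \left(-292 + 578\right)} = \frac{1}{2 \cdot 578 \cdot 286} = \frac{1}{330616}$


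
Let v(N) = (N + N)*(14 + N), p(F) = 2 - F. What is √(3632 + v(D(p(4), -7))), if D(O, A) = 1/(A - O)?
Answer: √90662/5 ≈ 60.220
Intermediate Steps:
v(N) = 2*N*(14 + N) (v(N) = (2*N)*(14 + N) = 2*N*(14 + N))
√(3632 + v(D(p(4), -7))) = √(3632 + 2*(14 + 1/(-7 - (2 - 1*4)))/(-7 - (2 - 1*4))) = √(3632 + 2*(14 + 1/(-7 - (2 - 4)))/(-7 - (2 - 4))) = √(3632 + 2*(14 + 1/(-7 - 1*(-2)))/(-7 - 1*(-2))) = √(3632 + 2*(14 + 1/(-7 + 2))/(-7 + 2)) = √(3632 + 2*(14 + 1/(-5))/(-5)) = √(3632 + 2*(-⅕)*(14 - ⅕)) = √(3632 + 2*(-⅕)*(69/5)) = √(3632 - 138/25) = √(90662/25) = √90662/5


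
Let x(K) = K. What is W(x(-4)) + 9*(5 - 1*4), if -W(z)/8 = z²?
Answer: -119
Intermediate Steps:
W(z) = -8*z²
W(x(-4)) + 9*(5 - 1*4) = -8*(-4)² + 9*(5 - 1*4) = -8*16 + 9*(5 - 4) = -128 + 9*1 = -128 + 9 = -119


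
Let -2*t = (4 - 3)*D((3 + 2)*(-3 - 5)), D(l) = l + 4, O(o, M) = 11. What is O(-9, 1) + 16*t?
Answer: 299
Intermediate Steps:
D(l) = 4 + l
t = 18 (t = -(4 - 3)*(4 + (3 + 2)*(-3 - 5))/2 = -(4 + 5*(-8))/2 = -(4 - 40)/2 = -(-36)/2 = -½*(-36) = 18)
O(-9, 1) + 16*t = 11 + 16*18 = 11 + 288 = 299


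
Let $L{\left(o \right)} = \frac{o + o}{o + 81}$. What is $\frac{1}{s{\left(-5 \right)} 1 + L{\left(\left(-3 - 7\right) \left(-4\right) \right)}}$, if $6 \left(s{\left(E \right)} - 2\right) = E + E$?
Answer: $\frac{363}{361} \approx 1.0055$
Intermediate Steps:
$s{\left(E \right)} = 2 + \frac{E}{3}$ ($s{\left(E \right)} = 2 + \frac{E + E}{6} = 2 + \frac{2 E}{6} = 2 + \frac{E}{3}$)
$L{\left(o \right)} = \frac{2 o}{81 + o}$
$\frac{1}{s{\left(-5 \right)} 1 + L{\left(\left(-3 - 7\right) \left(-4\right) \right)}} = \frac{1}{\left(2 + \frac{1}{3} \left(-5\right)\right) 1 + \frac{2 \left(-3 - 7\right) \left(-4\right)}{81 + \left(-3 - 7\right) \left(-4\right)}} = \frac{1}{\left(2 - \frac{5}{3}\right) 1 + \frac{2 \left(-3 - 7\right) \left(-4\right)}{81 + \left(-3 - 7\right) \left(-4\right)}} = \frac{1}{\frac{1}{3} \cdot 1 + \frac{2 \left(\left(-10\right) \left(-4\right)\right)}{81 - -40}} = \frac{1}{\frac{1}{3} + 2 \cdot 40 \frac{1}{81 + 40}} = \frac{1}{\frac{1}{3} + 2 \cdot 40 \cdot \frac{1}{121}} = \frac{1}{\frac{1}{3} + \frac{80}{121}} = \frac{1}{\frac{361}{363}} = \frac{363}{361}$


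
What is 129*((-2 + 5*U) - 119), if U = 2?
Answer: -14319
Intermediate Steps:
129*((-2 + 5*U) - 119) = 129*((-2 + 5*2) - 119) = 129*((-2 + 10) - 119) = 129*(8 - 119) = 129*(-111) = -14319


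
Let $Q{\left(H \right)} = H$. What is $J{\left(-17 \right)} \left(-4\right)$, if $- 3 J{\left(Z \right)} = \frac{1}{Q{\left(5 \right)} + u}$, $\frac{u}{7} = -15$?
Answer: $- \frac{1}{75} \approx -0.013333$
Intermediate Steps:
$u = -105$ ($u = 7 \left(-15\right) = -105$)
$J{\left(Z \right)} = \frac{1}{300}$ ($J{\left(Z \right)} = - \frac{1}{3 \left(5 - 105\right)} = - \frac{1}{3 \left(-100\right)} = \left(- \frac{1}{3}\right) \left(- \frac{1}{100}\right) = \frac{1}{300}$)
$J{\left(-17 \right)} \left(-4\right) = \frac{1}{300} \left(-4\right) = - \frac{1}{75}$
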